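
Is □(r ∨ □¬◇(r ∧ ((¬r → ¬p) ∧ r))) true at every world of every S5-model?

Tableau for the negation ¬□(r ∨ □¬◇(r ∧ ((¬r → ¬p) ∧ r))):
1. ¬□(r ∨ □¬◇(r ∧ ((¬r → ¬p) ∧ r))), w0
2. ¬(r ∨ □¬◇(r ∧ ((¬r → ¬p) ∧ r))), w1
3. ¬r, w1
4. ¬□¬◇(r ∧ ((¬r → ¬p) ∧ r)), w1
5. ◇(r ∧ ((¬r → ¬p) ∧ r)), w2
6. r ∧ ((¬r → ¬p) ∧ r), w3
7. r, w3
8. (¬r → ¬p) ∧ r, w3
9. ¬r → ¬p, w3
10. ¬p, w3
Accessibility: w0Rw0, w0Rw1, w0Rw2, w0Rw3, w1Rw0, w1Rw1, w1Rw2, w1Rw3, w2Rw0, w2Rw1, w2Rw2, w2Rw3, w3Rw0, w3Rw1, w3Rw2, w3Rw3
The negation has an open branch (countermodel exists).

Not valid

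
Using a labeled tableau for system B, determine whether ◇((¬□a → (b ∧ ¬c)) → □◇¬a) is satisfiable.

Satisfiable

1. ◇((¬□a → (b ∧ ¬c)) → □◇¬a), w0
2. (¬□a → (b ∧ ¬c)) → □◇¬a, w1
3. □◇¬a, w1
4. ◇¬a, w0
5. ◇¬a, w1
6. ¬a, w2
7. ¬a, w3
8. ◇¬a, w3
9. ¬a, w4
Accessibility: w0Rw0, w0Rw1, w0Rw2, w1Rw0, w1Rw1, w1Rw3, w2Rw0, w2Rw2, w3Rw1, w3Rw3, w3Rw4, w4Rw3, w4Rw4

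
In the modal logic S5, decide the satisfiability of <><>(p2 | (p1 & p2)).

1. <><>(p2 | (p1 & p2)), 0
2. <>(p2 | (p1 & p2)), 1
3. p2 | (p1 & p2), 2
4. p1 & p2, 2
5. p1, 2
6. p2, 2
Accessibility: 0R0, 0R1, 0R2, 1R0, 1R1, 1R2, 2R0, 2R1, 2R2

Satisfiable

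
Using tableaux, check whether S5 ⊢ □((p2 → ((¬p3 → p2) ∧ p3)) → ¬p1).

Not valid

Tableau for the negation ¬□((p2 → ((¬p3 → p2) ∧ p3)) → ¬p1):
1. ¬□((p2 → ((¬p3 → p2) ∧ p3)) → ¬p1), w0
2. ¬((p2 → ((¬p3 → p2) ∧ p3)) → ¬p1), w1   [¬□-rule on 1: fresh world w1, w0Rw1]
3. p2 → ((¬p3 → p2) ∧ p3), w1   [¬→-rule on 2]
4. p1, w1   [¬→-rule on 2]
5. (¬p3 → p2) ∧ p3, w1   [→-rule on 3 (branches; this branch)]
6. ¬p3 → p2, w1   [∧-rule on 5]
7. p3, w1   [∧-rule on 5]
8. p2, w1   [→-rule on 6 (branches; this branch)]
Accessibility: w0Rw0, w0Rw1, w1Rw0, w1Rw1
The negation has an open branch (countermodel exists).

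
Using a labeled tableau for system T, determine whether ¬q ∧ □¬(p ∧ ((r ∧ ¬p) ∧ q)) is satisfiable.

1. ¬q ∧ □¬(p ∧ ((r ∧ ¬p) ∧ q)), 0
2. ¬q, 0
3. □¬(p ∧ ((r ∧ ¬p) ∧ q)), 0
4. ¬(p ∧ ((r ∧ ¬p) ∧ q)), 0
5. ¬((r ∧ ¬p) ∧ q), 0
Accessibility: 0R0

Satisfiable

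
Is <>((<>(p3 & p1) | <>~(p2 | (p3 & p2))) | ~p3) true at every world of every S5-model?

Not valid

Tableau for the negation ~<>((<>(p3 & p1) | <>~(p2 | (p3 & p2))) | ~p3):
1. ~<>((<>(p3 & p1) | <>~(p2 | (p3 & p2))) | ~p3), w0
2. ~((<>(p3 & p1) | <>~(p2 | (p3 & p2))) | ~p3), w0   [~<>-rule on 1 via w0Rw0]
3. ~(<>(p3 & p1) | <>~(p2 | (p3 & p2))), w0   [~|-rule on 2]
4. p3, w0   [~|-rule on 2]
5. ~<>(p3 & p1), w0   [~|-rule on 3]
6. ~<>~(p2 | (p3 & p2)), w0   [~|-rule on 3]
7. ~(p3 & p1), w0   [~<>-rule on 5 via w0Rw0]
8. p2 | (p3 & p2), w0   [~<>-rule on 6 via w0Rw0]
9. ~p1, w0   [~&-rule on 7 (branches; this branch)]
10. p3 & p2, w0   [|-rule on 8 (branches; this branch)]
11. p2, w0   [&-rule on 10]
Accessibility: w0Rw0
The negation has an open branch (countermodel exists).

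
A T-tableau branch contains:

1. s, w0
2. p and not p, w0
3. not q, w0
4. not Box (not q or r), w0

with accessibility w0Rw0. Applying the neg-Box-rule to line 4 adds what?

a fresh world w1 with w0Rw1, and not (not q or r) at w1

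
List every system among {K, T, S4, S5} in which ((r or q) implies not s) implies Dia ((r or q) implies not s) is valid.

T-tableau for the negation not (((r or q) implies not s) implies Dia ((r or q) implies not s)):
1. not (((r or q) implies not s) implies Dia ((r or q) implies not s)), 0
2. (r or q) implies not s, 0   [neg-implies-rule on 1]
3. not Dia ((r or q) implies not s), 0   [neg-implies-rule on 1]
4. not ((r or q) implies not s), 0   [neg-Dia-rule on 3 via 0R0]
5. r or q, 0   [neg-implies-rule on 4]
6. s, 0   [neg-implies-rule on 4]
7. not (r or q), 0   [implies-rule on 2 (branches; this branch)]
8. not r, 0   [neg-or-rule on 7]
9. not q, 0   [neg-or-rule on 7]
10. q, 0   [or-rule on 5 (branches; this branch)]
Accessibility: 0R0
Branch closes: q and not q both at 0.
Every branch closes (one shown): valid in T, hence also in S4, S5 (every theorem of T is a theorem of S4 and S5).
K-tableau for the negation not (((r or q) implies not s) implies Dia ((r or q) implies not s)):
1. not (((r or q) implies not s) implies Dia ((r or q) implies not s)), 0
2. (r or q) implies not s, 0   [neg-implies-rule on 1]
3. not Dia ((r or q) implies not s), 0   [neg-implies-rule on 1]
4. not s, 0   [implies-rule on 2 (branches; this branch)]
Complete open branch: countermodel on a K-frame, so not valid in K.

T, S4, S5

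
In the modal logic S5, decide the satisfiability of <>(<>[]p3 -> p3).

1. <>(<>[]p3 -> p3), u
2. <>[]p3 -> p3, v
3. p3, v
Accessibility: uRu, uRv, vRu, vRv

Yes, satisfiable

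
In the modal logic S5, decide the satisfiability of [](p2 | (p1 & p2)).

Satisfiable

1. [](p2 | (p1 & p2)), w0
2. p2 | (p1 & p2), w0
3. p1 & p2, w0
4. p1, w0
5. p2, w0
Accessibility: w0Rw0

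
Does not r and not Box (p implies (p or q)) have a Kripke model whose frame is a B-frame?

1. not r and not Box (p implies (p or q)), 0
2. not r, 0
3. not Box (p implies (p or q)), 0
4. not (p implies (p or q)), 1
5. p, 1
6. not (p or q), 1
7. not p, 1
8. not q, 1
Accessibility: 0R0, 0R1, 1R0, 1R1
Branch closes: p and not p both at 1.
Every branch closes; the branch above is one of them.

Unsatisfiable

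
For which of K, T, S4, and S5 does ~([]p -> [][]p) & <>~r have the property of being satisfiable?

K, T

S4-tableau for the formula:
1. ~([]p -> [][]p) & <>~r, 0
2. ~([]p -> [][]p), 0
3. <>~r, 0
4. []p, 0
5. ~[][]p, 0
6. p, 0
7. ~r, 1
8. p, 1
9. ~[]p, 2
10. p, 2
11. ~p, 3
12. p, 3
Accessibility: 0R0, 0R1, 0R2, 0R3, 1R1, 2R2, 2R3, 3R3
Branch closes: p and ~p both at 3.
Every branch closes (one shown): unsatisfiable in S4, hence also in S5 (every S5-frame is an S4-frame).
T-tableau for the formula:
1. ~([]p -> [][]p) & <>~r, 0
2. ~([]p -> [][]p), 0
3. <>~r, 0
4. []p, 0
5. ~[][]p, 0
6. p, 0
7. ~r, 1
8. p, 1
9. ~[]p, 2
10. p, 2
11. ~p, 3
Accessibility: 0R0, 0R1, 0R2, 1R1, 2R2, 2R3, 3R3
Complete open branch: satisfiable in T, hence also in K (this T-model is also a K-model).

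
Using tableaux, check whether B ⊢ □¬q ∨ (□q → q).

Valid

Tableau for the negation ¬(□¬q ∨ (□q → q)):
1. ¬(□¬q ∨ (□q → q)), u
2. ¬□¬q, u
3. ¬(□q → q), u
4. □q, u
5. ¬q, u
6. q, u
Accessibility: uRu
Branch closes: q and ¬q both at u.
All branches of the negation close; one closing branch shown above.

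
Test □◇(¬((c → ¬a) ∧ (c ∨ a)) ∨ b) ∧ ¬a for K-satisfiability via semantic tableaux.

1. □◇(¬((c → ¬a) ∧ (c ∨ a)) ∨ b) ∧ ¬a, 0
2. □◇(¬((c → ¬a) ∧ (c ∨ a)) ∨ b), 0   [∧-rule on 1]
3. ¬a, 0   [∧-rule on 1]

Satisfiable (open branch found)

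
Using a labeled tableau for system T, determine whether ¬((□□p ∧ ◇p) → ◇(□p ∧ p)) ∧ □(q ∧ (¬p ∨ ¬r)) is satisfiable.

1. ¬((□□p ∧ ◇p) → ◇(□p ∧ p)) ∧ □(q ∧ (¬p ∨ ¬r)), u
2. ¬((□□p ∧ ◇p) → ◇(□p ∧ p)), u
3. □(q ∧ (¬p ∨ ¬r)), u
4. □□p ∧ ◇p, u
5. ¬◇(□p ∧ p), u
6. □□p, u
7. ◇p, u
8. q ∧ (¬p ∨ ¬r), u
9. q, u
10. ¬p ∨ ¬r, u
11. ¬(□p ∧ p), u
12. □p, u
13. p, u
14. ¬r, u
15. ¬□p, u
16. p, v
17. q ∧ (¬p ∨ ¬r), v
18. q, v
19. ¬p ∨ ¬r, v
20. ¬(□p ∧ p), v
21. □p, v
22. ¬r, v
23. ¬□p, v
24. ¬p, w
25. q ∧ (¬p ∨ ¬r), w
26. q, w
27. ¬p ∨ ¬r, w
28. ¬(□p ∧ p), w
29. □p, w
30. p, w
Accessibility: uRu, uRv, uRw, vRv, wRw
Branch closes: p and ¬p both at w.
All branches of the tableau close; one closing branch shown above.

Unsatisfiable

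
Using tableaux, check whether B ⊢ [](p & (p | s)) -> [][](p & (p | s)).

Tableau for the negation ~([](p & (p | s)) -> [][](p & (p | s))):
1. ~([](p & (p | s)) -> [][](p & (p | s))), w0
2. [](p & (p | s)), w0   [~->-rule on 1]
3. ~[][](p & (p | s)), w0   [~->-rule on 1]
4. p & (p | s), w0   [[]-rule on 2 via w0Rw0]
5. p, w0   [&-rule on 4]
6. p | s, w0   [&-rule on 4]
7. s, w0   [|-rule on 6 (branches; this branch)]
8. ~[](p & (p | s)), w1   [~[]-rule on 3: fresh world w1, w0Rw1]
9. p & (p | s), w1   [[]-rule on 2 via w0Rw1]
10. p, w1   [&-rule on 9]
11. p | s, w1   [&-rule on 9]
12. s, w1   [|-rule on 11 (branches; this branch)]
13. ~(p & (p | s)), w2   [~[]-rule on 8: fresh world w2, w1Rw2]
14. ~(p | s), w2   [~&-rule on 13 (branches; this branch)]
15. ~p, w2   [~|-rule on 14]
16. ~s, w2   [~|-rule on 14]
Accessibility: w0Rw0, w0Rw1, w1Rw0, w1Rw1, w1Rw2, w2Rw1, w2Rw2
The negation has an open branch (countermodel exists).

Invalid (countermodel exists)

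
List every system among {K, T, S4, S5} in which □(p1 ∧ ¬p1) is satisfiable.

T-tableau for the formula:
1. □(p1 ∧ ¬p1), u
2. p1 ∧ ¬p1, u   [□-rule on 1 via uRu]
3. p1, u   [∧-rule on 2]
4. ¬p1, u   [∧-rule on 2]
Accessibility: uRu
Branch closes: p1 and ¬p1 both at u.
Every branch closes (one shown): unsatisfiable in T, hence also in S4, S5 (every S4/S5-frame is a T-frame).
K-tableau for the formula:
1. □(p1 ∧ ¬p1), u
Complete open branch: satisfiable in K.

K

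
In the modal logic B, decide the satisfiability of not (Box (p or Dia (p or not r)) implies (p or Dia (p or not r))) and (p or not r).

1. not (Box (p or Dia (p or not r)) implies (p or Dia (p or not r))) and (p or not r), 0
2. not (Box (p or Dia (p or not r)) implies (p or Dia (p or not r))), 0   [and-rule on 1]
3. p or not r, 0   [and-rule on 1]
4. Box (p or Dia (p or not r)), 0   [neg-implies-rule on 2]
5. not (p or Dia (p or not r)), 0   [neg-implies-rule on 2]
6. not p, 0   [neg-or-rule on 5]
7. not Dia (p or not r), 0   [neg-or-rule on 5]
8. p or Dia (p or not r), 0   [Box-rule on 4 via 0R0]
9. not (p or not r), 0   [neg-Dia-rule on 7 via 0R0]
10. r, 0   [neg-or-rule on 9]
11. not r, 0   [or-rule on 3 (branches; this branch)]
Accessibility: 0R0
Branch closes: r and not r both at 0.
(One branch shown.) All branches close.

Unsatisfiable (every branch closes)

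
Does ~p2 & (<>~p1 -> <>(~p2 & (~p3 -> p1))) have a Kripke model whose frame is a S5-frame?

1. ~p2 & (<>~p1 -> <>(~p2 & (~p3 -> p1))), u
2. ~p2, u
3. <>~p1 -> <>(~p2 & (~p3 -> p1)), u
4. <>(~p2 & (~p3 -> p1)), u
5. ~p2 & (~p3 -> p1), v
6. ~p2, v
7. ~p3 -> p1, v
8. p1, v
Accessibility: uRu, uRv, vRu, vRv

Yes, satisfiable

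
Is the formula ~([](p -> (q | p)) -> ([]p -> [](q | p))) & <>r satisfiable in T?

1. ~([](p -> (q | p)) -> ([]p -> [](q | p))) & <>r, u
2. ~([](p -> (q | p)) -> ([]p -> [](q | p))), u
3. <>r, u
4. [](p -> (q | p)), u
5. ~([]p -> [](q | p)), u
6. []p, u
7. ~[](q | p), u
8. p -> (q | p), u
9. p, u
10. q | p, u
11. r, v
12. p -> (q | p), v
13. p, v
14. q | p, v
15. ~(q | p), w
16. ~q, w
17. ~p, w
18. p -> (q | p), w
19. p, w
Accessibility: uRu, uRv, uRw, vRv, wRw
Branch closes: p and ~p both at w.
Every branch closes; the branch above is one of them.

No, unsatisfiable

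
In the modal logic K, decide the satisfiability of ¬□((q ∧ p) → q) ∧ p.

Unsatisfiable (every branch closes)

1. ¬□((q ∧ p) → q) ∧ p, w0
2. ¬□((q ∧ p) → q), w0   [∧-rule on 1]
3. p, w0   [∧-rule on 1]
4. ¬((q ∧ p) → q), w1   [¬□-rule on 2: fresh world w1, w0Rw1]
5. q ∧ p, w1   [¬→-rule on 4]
6. ¬q, w1   [¬→-rule on 4]
7. q, w1   [∧-rule on 5]
8. p, w1   [∧-rule on 5]
Accessibility: w0Rw1
Branch closes: q and ¬q both at w1.
Every branch closes; the branch above is one of them.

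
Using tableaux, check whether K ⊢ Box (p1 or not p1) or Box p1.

Valid in K

Tableau for the negation not (Box (p1 or not p1) or Box p1):
1. not (Box (p1 or not p1) or Box p1), w0
2. not Box (p1 or not p1), w0
3. not Box p1, w0
4. not (p1 or not p1), w1
5. not p1, w1
6. p1, w1
Accessibility: w0Rw1
Branch closes: p1 and not p1 both at w1.
All branches of the negation close; one closing branch shown above.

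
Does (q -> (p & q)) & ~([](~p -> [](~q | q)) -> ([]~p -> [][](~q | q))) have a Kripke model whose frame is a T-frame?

1. (q -> (p & q)) & ~([](~p -> [](~q | q)) -> ([]~p -> [][](~q | q))), u
2. q -> (p & q), u
3. ~([](~p -> [](~q | q)) -> ([]~p -> [][](~q | q))), u
4. [](~p -> [](~q | q)), u
5. ~([]~p -> [][](~q | q)), u
6. []~p, u
7. ~[][](~q | q), u
8. ~p -> [](~q | q), u
9. ~p, u
10. ~q, u
11. [](~q | q), u
12. ~q | q, u
13. ~[](~q | q), v
14. ~p -> [](~q | q), v
15. ~p, v
16. ~q | q, v
17. [](~q | q), v
18. q, v
19. ~(~q | q), w
20. q, w
21. ~q, w
Accessibility: uRu, uRv, vRv, vRw, wRw
Branch closes: q and ~q both at w.
All branches of the tableau close; one closing branch shown above.

No, unsatisfiable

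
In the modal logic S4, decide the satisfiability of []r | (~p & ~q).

Satisfiable

1. []r | (~p & ~q), u
2. ~p & ~q, u
3. ~p, u
4. ~q, u
Accessibility: uRu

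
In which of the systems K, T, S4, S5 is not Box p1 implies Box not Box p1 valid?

S4-tableau for the negation not (not Box p1 implies Box not Box p1):
1. not (not Box p1 implies Box not Box p1), 0
2. not Box p1, 0   [neg-implies-rule on 1]
3. not Box not Box p1, 0   [neg-implies-rule on 1]
4. not p1, 1   [neg-Box-rule on 2: fresh world 1, 0R1]
5. Box p1, 2   [neg-Box-rule on 3: fresh world 2, 0R2]
6. p1, 2   [Box-rule on 5 via 2R2]
Accessibility: 0R0, 0R1, 0R2, 1R1, 2R2
Complete open branch: countermodel on an S4-frame, so not valid in S4, nor in K, T (the same frame is also a K-frame and a T-frame).
S5-tableau for the negation not (not Box p1 implies Box not Box p1):
1. not (not Box p1 implies Box not Box p1), 0
2. not Box p1, 0   [neg-implies-rule on 1]
3. not Box not Box p1, 0   [neg-implies-rule on 1]
4. not p1, 1   [neg-Box-rule on 2: fresh world 1, 0R1]
5. Box p1, 2   [neg-Box-rule on 3: fresh world 2, 0R2]
6. p1, 0   [Box-rule on 5 via 2R0]
7. p1, 1   [Box-rule on 5 via 2R1]
Accessibility: 0R0, 0R1, 0R2, 1R0, 1R1, 1R2, 2R0, 2R1, 2R2
Branch closes: p1 and not p1 both at 1.
Every branch closes (one shown): valid in S5.

S5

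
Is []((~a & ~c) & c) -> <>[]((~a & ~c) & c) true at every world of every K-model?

Tableau for the negation ~([]((~a & ~c) & c) -> <>[]((~a & ~c) & c)):
1. ~([]((~a & ~c) & c) -> <>[]((~a & ~c) & c)), u
2. []((~a & ~c) & c), u   [~->-rule on 1]
3. ~<>[]((~a & ~c) & c), u   [~->-rule on 1]
The negation has an open branch (countermodel exists).

Invalid (countermodel exists)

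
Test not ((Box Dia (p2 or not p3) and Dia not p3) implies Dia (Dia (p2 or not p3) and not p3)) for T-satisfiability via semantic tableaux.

Unsatisfiable

1. not ((Box Dia (p2 or not p3) and Dia not p3) implies Dia (Dia (p2 or not p3) and not p3)), u
2. Box Dia (p2 or not p3) and Dia not p3, u
3. not Dia (Dia (p2 or not p3) and not p3), u
4. Box Dia (p2 or not p3), u
5. Dia not p3, u
6. not (Dia (p2 or not p3) and not p3), u
7. Dia (p2 or not p3), u
8. not Dia (p2 or not p3), u
9. not (p2 or not p3), u
10. not p2, u
11. p3, u
12. not p3, v
13. not (Dia (p2 or not p3) and not p3), v
14. Dia (p2 or not p3), v
15. not (p2 or not p3), v
16. not p2, v
17. p3, v
Accessibility: uRu, uRv, vRv
Branch closes: p3 and not p3 both at v.
All branches of the tableau close; one closing branch shown above.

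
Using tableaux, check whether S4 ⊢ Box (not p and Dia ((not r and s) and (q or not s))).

No, not valid

Tableau for the negation not Box (not p and Dia ((not r and s) and (q or not s))):
1. not Box (not p and Dia ((not r and s) and (q or not s))), w0
2. not (not p and Dia ((not r and s) and (q or not s))), w1
3. not Dia ((not r and s) and (q or not s)), w1
4. not ((not r and s) and (q or not s)), w1
5. not (q or not s), w1
6. not q, w1
7. s, w1
Accessibility: w0Rw0, w0Rw1, w1Rw1
The negation has an open branch (countermodel exists).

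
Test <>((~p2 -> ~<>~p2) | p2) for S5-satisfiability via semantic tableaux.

Yes, satisfiable

1. <>((~p2 -> ~<>~p2) | p2), u
2. (~p2 -> ~<>~p2) | p2, v
3. p2, v
Accessibility: uRu, uRv, vRu, vRv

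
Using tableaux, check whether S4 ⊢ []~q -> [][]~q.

Tableau for the negation ~([]~q -> [][]~q):
1. ~([]~q -> [][]~q), 0
2. []~q, 0   [~->-rule on 1]
3. ~[][]~q, 0   [~->-rule on 1]
4. ~q, 0   [[]-rule on 2 via 0R0]
5. ~[]~q, 1   [~[]-rule on 3: fresh world 1, 0R1]
6. ~q, 1   [[]-rule on 2 via 0R1]
7. q, 2   [~[]-rule on 5: fresh world 2, 1R2]
8. ~q, 2   [[]-rule on 2 via 0R2]
Accessibility: 0R0, 0R1, 0R2, 1R1, 1R2, 2R2
Branch closes: q and ~q both at 2.
Every branch of the negation's tableau closes; the branch above is one of them.

Yes, valid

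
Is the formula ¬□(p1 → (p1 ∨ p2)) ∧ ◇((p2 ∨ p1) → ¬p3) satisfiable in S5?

Unsatisfiable (every branch closes)

1. ¬□(p1 → (p1 ∨ p2)) ∧ ◇((p2 ∨ p1) → ¬p3), w0
2. ¬□(p1 → (p1 ∨ p2)), w0
3. ◇((p2 ∨ p1) → ¬p3), w0
4. ¬(p1 → (p1 ∨ p2)), w1
5. p1, w1
6. ¬(p1 ∨ p2), w1
7. ¬p1, w1
8. ¬p2, w1
Accessibility: w0Rw0, w0Rw1, w1Rw0, w1Rw1
Branch closes: p1 and ¬p1 both at w1.
Every branch closes; the branch above is one of them.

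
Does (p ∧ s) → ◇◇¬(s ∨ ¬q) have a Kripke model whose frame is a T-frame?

Satisfiable (open branch found)

1. (p ∧ s) → ◇◇¬(s ∨ ¬q), 0
2. ◇◇¬(s ∨ ¬q), 0   [→-rule on 1 (branches; this branch)]
3. ◇¬(s ∨ ¬q), 1   [◇-rule on 2: fresh world 1, 0R1]
4. ¬(s ∨ ¬q), 2   [◇-rule on 3: fresh world 2, 1R2]
5. ¬s, 2   [¬∨-rule on 4]
6. q, 2   [¬∨-rule on 4]
Accessibility: 0R0, 0R1, 1R1, 1R2, 2R2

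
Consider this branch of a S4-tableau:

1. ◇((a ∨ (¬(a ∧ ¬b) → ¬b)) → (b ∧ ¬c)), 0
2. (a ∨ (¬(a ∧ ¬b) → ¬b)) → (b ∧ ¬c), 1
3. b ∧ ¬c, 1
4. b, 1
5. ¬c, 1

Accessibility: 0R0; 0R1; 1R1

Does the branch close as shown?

No world carries both an atom and its negation.

Open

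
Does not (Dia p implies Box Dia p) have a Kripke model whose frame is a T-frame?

Yes, satisfiable

1. not (Dia p implies Box Dia p), w0
2. Dia p, w0   [neg-implies-rule on 1]
3. not Box Dia p, w0   [neg-implies-rule on 1]
4. p, w1   [Dia-rule on 2: fresh world w1, w0Rw1]
5. not Dia p, w2   [neg-Box-rule on 3: fresh world w2, w0Rw2]
6. not p, w2   [neg-Dia-rule on 5 via w2Rw2]
Accessibility: w0Rw0, w0Rw1, w0Rw2, w1Rw1, w2Rw2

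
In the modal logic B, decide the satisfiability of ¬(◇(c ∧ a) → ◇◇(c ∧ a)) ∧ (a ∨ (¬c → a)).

1. ¬(◇(c ∧ a) → ◇◇(c ∧ a)) ∧ (a ∨ (¬c → a)), 0
2. ¬(◇(c ∧ a) → ◇◇(c ∧ a)), 0   [∧-rule on 1]
3. a ∨ (¬c → a), 0   [∧-rule on 1]
4. ◇(c ∧ a), 0   [¬→-rule on 2]
5. ¬◇◇(c ∧ a), 0   [¬→-rule on 2]
6. ¬◇(c ∧ a), 0   [¬◇-rule on 5 via 0R0]
7. ¬(c ∧ a), 0   [¬◇-rule on 6 via 0R0]
8. ¬c → a, 0   [∨-rule on 3 (branches; this branch)]
9. ¬a, 0   [¬∧-rule on 7 (branches; this branch)]
10. c, 0   [→-rule on 8 (branches; this branch)]
11. c ∧ a, 1   [◇-rule on 4: fresh world 1, 0R1]
12. c, 1   [∧-rule on 11]
13. a, 1   [∧-rule on 11]
14. ¬◇(c ∧ a), 1   [¬◇-rule on 5 via 0R1]
15. ¬(c ∧ a), 1   [¬◇-rule on 6 via 0R1]
16. ¬a, 1   [¬∧-rule on 15 (branches; this branch)]
Accessibility: 0R0, 0R1, 1R0, 1R1
Branch closes: a and ¬a both at 1.
Every branch closes; the branch above is one of them.

No, unsatisfiable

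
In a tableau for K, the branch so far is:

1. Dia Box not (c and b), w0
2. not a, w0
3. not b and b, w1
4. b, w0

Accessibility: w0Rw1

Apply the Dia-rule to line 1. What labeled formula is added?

a fresh world w2 with w0Rw2, and Box not (c and b) at w2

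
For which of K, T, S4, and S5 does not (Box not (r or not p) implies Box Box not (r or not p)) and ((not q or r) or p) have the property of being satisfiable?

K, T

S4-tableau for the formula:
1. not (Box not (r or not p) implies Box Box not (r or not p)) and ((not q or r) or p), 0
2. not (Box not (r or not p) implies Box Box not (r or not p)), 0   [and-rule on 1]
3. (not q or r) or p, 0   [and-rule on 1]
4. Box not (r or not p), 0   [neg-implies-rule on 2]
5. not Box Box not (r or not p), 0   [neg-implies-rule on 2]
6. not (r or not p), 0   [Box-rule on 4 via 0R0]
7. not r, 0   [neg-or-rule on 6]
8. p, 0   [neg-or-rule on 6]
9. not q or r, 0   [or-rule on 3 (branches; this branch)]
10. not q, 0   [or-rule on 9 (branches; this branch)]
11. not Box not (r or not p), 1   [neg-Box-rule on 5: fresh world 1, 0R1]
12. not (r or not p), 1   [Box-rule on 4 via 0R1]
13. not r, 1   [neg-or-rule on 12]
14. p, 1   [neg-or-rule on 12]
15. r or not p, 2   [neg-Box-rule on 11: fresh world 2, 1R2]
16. not (r or not p), 2   [Box-rule on 4 via 0R2]
17. not r, 2   [neg-or-rule on 16]
18. p, 2   [neg-or-rule on 16]
19. not p, 2   [or-rule on 15 (branches; this branch)]
Accessibility: 0R0, 0R1, 0R2, 1R1, 1R2, 2R2
Branch closes: p and not p both at 2.
Every branch closes (one shown): unsatisfiable in S4, hence also in S5 (every S5-frame is an S4-frame).
T-tableau for the formula:
1. not (Box not (r or not p) implies Box Box not (r or not p)) and ((not q or r) or p), 0
2. not (Box not (r or not p) implies Box Box not (r or not p)), 0   [and-rule on 1]
3. (not q or r) or p, 0   [and-rule on 1]
4. Box not (r or not p), 0   [neg-implies-rule on 2]
5. not Box Box not (r or not p), 0   [neg-implies-rule on 2]
6. not (r or not p), 0   [Box-rule on 4 via 0R0]
7. not r, 0   [neg-or-rule on 6]
8. p, 0   [neg-or-rule on 6]
9. not Box not (r or not p), 1   [neg-Box-rule on 5: fresh world 1, 0R1]
10. not (r or not p), 1   [Box-rule on 4 via 0R1]
11. not r, 1   [neg-or-rule on 10]
12. p, 1   [neg-or-rule on 10]
13. r or not p, 2   [neg-Box-rule on 9: fresh world 2, 1R2]
14. not p, 2   [or-rule on 13 (branches; this branch)]
Accessibility: 0R0, 0R1, 1R1, 1R2, 2R2
Complete open branch: satisfiable in T, hence also in K (this T-model is also a K-model).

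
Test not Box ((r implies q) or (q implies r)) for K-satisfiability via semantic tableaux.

1. not Box ((r implies q) or (q implies r)), w0
2. not ((r implies q) or (q implies r)), w1   [neg-Box-rule on 1: fresh world w1, w0Rw1]
3. not (r implies q), w1   [neg-or-rule on 2]
4. not (q implies r), w1   [neg-or-rule on 2]
5. r, w1   [neg-implies-rule on 3]
6. not q, w1   [neg-implies-rule on 3]
7. q, w1   [neg-implies-rule on 4]
8. not r, w1   [neg-implies-rule on 4]
Accessibility: w0Rw1
Branch closes: q and not q both at w1.
All branches of the tableau close; one closing branch shown above.

Unsatisfiable (every branch closes)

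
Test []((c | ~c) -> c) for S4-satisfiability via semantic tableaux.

1. []((c | ~c) -> c), w0
2. (c | ~c) -> c, w0
3. c, w0
Accessibility: w0Rw0

Yes, satisfiable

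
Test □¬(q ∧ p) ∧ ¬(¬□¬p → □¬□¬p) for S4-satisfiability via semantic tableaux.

1. □¬(q ∧ p) ∧ ¬(¬□¬p → □¬□¬p), w0
2. □¬(q ∧ p), w0
3. ¬(¬□¬p → □¬□¬p), w0
4. ¬□¬p, w0
5. ¬□¬□¬p, w0
6. ¬(q ∧ p), w0
7. ¬p, w0
8. p, w1
9. ¬(q ∧ p), w1
10. ¬q, w1
11. □¬p, w2
12. ¬(q ∧ p), w2
13. ¬p, w2
Accessibility: w0Rw0, w0Rw1, w0Rw2, w1Rw1, w2Rw2

Satisfiable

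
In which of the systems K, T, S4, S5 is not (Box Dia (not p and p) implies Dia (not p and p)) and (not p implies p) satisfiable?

K

K-tableau for the formula:
1. not (Box Dia (not p and p) implies Dia (not p and p)) and (not p implies p), w0
2. not (Box Dia (not p and p) implies Dia (not p and p)), w0
3. not p implies p, w0
4. Box Dia (not p and p), w0
5. not Dia (not p and p), w0
6. p, w0
Complete open branch: satisfiable in K.
T-tableau for the formula:
1. not (Box Dia (not p and p) implies Dia (not p and p)) and (not p implies p), w0
2. not (Box Dia (not p and p) implies Dia (not p and p)), w0
3. not p implies p, w0
4. Box Dia (not p and p), w0
5. not Dia (not p and p), w0
6. Dia (not p and p), w0
7. not (not p and p), w0
8. p, w0
9. not p and p, w1
10. not p, w1
11. p, w1
Accessibility: w0Rw0, w0Rw1, w1Rw1
Branch closes: p and not p both at w1.
Every branch closes (one shown): unsatisfiable in T, hence also in S4, S5 (every S4/S5-frame is a T-frame).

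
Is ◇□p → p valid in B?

Valid

Tableau for the negation ¬(◇□p → p):
1. ¬(◇□p → p), 0
2. ◇□p, 0
3. ¬p, 0
4. □p, 1
5. p, 0
Accessibility: 0R0, 0R1, 1R0, 1R1
Branch closes: p and ¬p both at 0.
All branches of the negation close; one closing branch shown above.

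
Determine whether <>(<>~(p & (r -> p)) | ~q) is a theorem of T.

Invalid (countermodel exists)

Tableau for the negation ~<>(<>~(p & (r -> p)) | ~q):
1. ~<>(<>~(p & (r -> p)) | ~q), 0
2. ~(<>~(p & (r -> p)) | ~q), 0
3. ~<>~(p & (r -> p)), 0
4. q, 0
5. p & (r -> p), 0
6. p, 0
7. r -> p, 0
Accessibility: 0R0
The negation has an open branch (countermodel exists).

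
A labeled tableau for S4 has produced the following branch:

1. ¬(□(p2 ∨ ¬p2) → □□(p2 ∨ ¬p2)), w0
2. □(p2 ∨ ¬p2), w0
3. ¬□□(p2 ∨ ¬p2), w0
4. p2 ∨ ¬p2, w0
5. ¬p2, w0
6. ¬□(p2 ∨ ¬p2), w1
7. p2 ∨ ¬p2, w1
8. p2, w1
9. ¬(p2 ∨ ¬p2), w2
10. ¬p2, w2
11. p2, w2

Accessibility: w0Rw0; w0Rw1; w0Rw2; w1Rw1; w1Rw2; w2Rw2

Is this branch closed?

Both p2 and ¬p2 appear at w2.

Yes, closed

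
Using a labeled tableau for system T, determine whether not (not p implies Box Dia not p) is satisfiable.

Satisfiable

1. not (not p implies Box Dia not p), w0
2. not p, w0
3. not Box Dia not p, w0
4. not Dia not p, w1
5. p, w1
Accessibility: w0Rw0, w0Rw1, w1Rw1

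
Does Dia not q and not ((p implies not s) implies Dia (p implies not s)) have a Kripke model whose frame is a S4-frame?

Unsatisfiable

1. Dia not q and not ((p implies not s) implies Dia (p implies not s)), u
2. Dia not q, u
3. not ((p implies not s) implies Dia (p implies not s)), u
4. p implies not s, u
5. not Dia (p implies not s), u
6. not (p implies not s), u
7. p, u
8. s, u
9. not s, u
Accessibility: uRu
Branch closes: s and not s both at u.
Every branch closes; the branch above is one of them.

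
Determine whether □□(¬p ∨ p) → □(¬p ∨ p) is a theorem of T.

Valid

Tableau for the negation ¬(□□(¬p ∨ p) → □(¬p ∨ p)):
1. ¬(□□(¬p ∨ p) → □(¬p ∨ p)), u
2. □□(¬p ∨ p), u
3. ¬□(¬p ∨ p), u
4. □(¬p ∨ p), u
5. ¬p ∨ p, u
6. p, u
7. ¬(¬p ∨ p), v
8. p, v
9. ¬p, v
Accessibility: uRu, uRv, vRv
Branch closes: p and ¬p both at v.
All branches of the negation close; one closing branch shown above.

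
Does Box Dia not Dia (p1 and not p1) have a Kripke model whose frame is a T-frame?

Satisfiable (open branch found)

1. Box Dia not Dia (p1 and not p1), w0
2. Dia not Dia (p1 and not p1), w0   [Box-rule on 1 via w0Rw0]
3. not Dia (p1 and not p1), w1   [Dia-rule on 2: fresh world w1, w0Rw1]
4. Dia not Dia (p1 and not p1), w1   [Box-rule on 1 via w0Rw1]
5. not (p1 and not p1), w1   [neg-Dia-rule on 3 via w1Rw1]
6. p1, w1   [neg-and-rule on 5 (branches; this branch)]
7. not Dia (p1 and not p1), w2   [Dia-rule on 4: fresh world w2, w1Rw2]
8. not (p1 and not p1), w2   [neg-Dia-rule on 3 via w1Rw2]
9. p1, w2   [neg-and-rule on 8 (branches; this branch)]
Accessibility: w0Rw0, w0Rw1, w1Rw1, w1Rw2, w2Rw2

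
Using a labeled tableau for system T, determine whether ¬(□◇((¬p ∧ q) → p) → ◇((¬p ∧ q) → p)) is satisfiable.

1. ¬(□◇((¬p ∧ q) → p) → ◇((¬p ∧ q) → p)), u
2. □◇((¬p ∧ q) → p), u   [¬→-rule on 1]
3. ¬◇((¬p ∧ q) → p), u   [¬→-rule on 1]
4. ◇((¬p ∧ q) → p), u   [□-rule on 2 via uRu]
5. ¬((¬p ∧ q) → p), u   [¬◇-rule on 3 via uRu]
6. ¬p ∧ q, u   [¬→-rule on 5]
7. ¬p, u   [¬→-rule on 5]
8. q, u   [∧-rule on 6]
9. (¬p ∧ q) → p, v   [◇-rule on 4: fresh world v, uRv]
10. ◇((¬p ∧ q) → p), v   [□-rule on 2 via uRv]
11. ¬((¬p ∧ q) → p), v   [¬◇-rule on 3 via uRv]
12. ¬p ∧ q, v   [¬→-rule on 11]
13. ¬p, v   [¬→-rule on 11]
14. q, v   [∧-rule on 12]
15. ¬(¬p ∧ q), v   [→-rule on 9 (branches; this branch)]
16. ¬q, v   [¬∧-rule on 15 (branches; this branch)]
Accessibility: uRu, uRv, vRv
Branch closes: q and ¬q both at v.
(One branch shown.) All branches close.

Unsatisfiable (every branch closes)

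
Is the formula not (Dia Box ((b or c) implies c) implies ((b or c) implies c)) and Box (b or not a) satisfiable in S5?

1. not (Dia Box ((b or c) implies c) implies ((b or c) implies c)) and Box (b or not a), w0
2. not (Dia Box ((b or c) implies c) implies ((b or c) implies c)), w0
3. Box (b or not a), w0
4. Dia Box ((b or c) implies c), w0
5. not ((b or c) implies c), w0
6. b or c, w0
7. not c, w0
8. b or not a, w0
9. b, w0
10. not a, w0
11. Box ((b or c) implies c), w1
12. b or not a, w1
13. (b or c) implies c, w0
14. (b or c) implies c, w1
15. not a, w1
16. not (b or c), w0
17. not b, w0
Accessibility: w0Rw0, w0Rw1, w1Rw0, w1Rw1
Branch closes: b and not b both at w0.
Every branch closes; the branch above is one of them.

No, unsatisfiable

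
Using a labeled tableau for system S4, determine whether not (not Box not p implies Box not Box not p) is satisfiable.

Satisfiable (open branch found)

1. not (not Box not p implies Box not Box not p), 0
2. not Box not p, 0
3. not Box not Box not p, 0
4. p, 1
5. Box not p, 2
6. not p, 2
Accessibility: 0R0, 0R1, 0R2, 1R1, 2R2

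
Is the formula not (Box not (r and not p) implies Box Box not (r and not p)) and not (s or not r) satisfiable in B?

Satisfiable (open branch found)

1. not (Box not (r and not p) implies Box Box not (r and not p)) and not (s or not r), 0
2. not (Box not (r and not p) implies Box Box not (r and not p)), 0
3. not (s or not r), 0
4. Box not (r and not p), 0
5. not Box Box not (r and not p), 0
6. not s, 0
7. r, 0
8. not (r and not p), 0
9. p, 0
10. not Box not (r and not p), 1
11. not (r and not p), 1
12. p, 1
13. r and not p, 2
14. r, 2
15. not p, 2
Accessibility: 0R0, 0R1, 1R0, 1R1, 1R2, 2R1, 2R2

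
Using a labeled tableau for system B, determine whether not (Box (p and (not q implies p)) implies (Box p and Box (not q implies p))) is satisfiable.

1. not (Box (p and (not q implies p)) implies (Box p and Box (not q implies p))), w0
2. Box (p and (not q implies p)), w0
3. not (Box p and Box (not q implies p)), w0
4. p and (not q implies p), w0
5. p, w0
6. not q implies p, w0
7. not Box (not q implies p), w0
8. not (not q implies p), w1
9. not q, w1
10. not p, w1
11. p and (not q implies p), w1
12. p, w1
13. not q implies p, w1
Accessibility: w0Rw0, w0Rw1, w1Rw0, w1Rw1
Branch closes: p and not p both at w1.
All branches of the tableau close; one closing branch shown above.

Unsatisfiable (every branch closes)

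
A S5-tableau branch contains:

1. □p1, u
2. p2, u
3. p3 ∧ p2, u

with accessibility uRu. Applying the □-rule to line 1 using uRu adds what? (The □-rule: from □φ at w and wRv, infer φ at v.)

p1, u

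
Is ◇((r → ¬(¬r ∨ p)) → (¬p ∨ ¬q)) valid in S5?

Invalid (countermodel exists)

Tableau for the negation ¬◇((r → ¬(¬r ∨ p)) → (¬p ∨ ¬q)):
1. ¬◇((r → ¬(¬r ∨ p)) → (¬p ∨ ¬q)), w0
2. ¬((r → ¬(¬r ∨ p)) → (¬p ∨ ¬q)), w0
3. r → ¬(¬r ∨ p), w0
4. ¬(¬p ∨ ¬q), w0
5. p, w0
6. q, w0
7. ¬r, w0
Accessibility: w0Rw0
The negation has an open branch (countermodel exists).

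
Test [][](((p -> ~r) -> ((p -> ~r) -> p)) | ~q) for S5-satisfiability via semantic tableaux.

Satisfiable (open branch found)

1. [][](((p -> ~r) -> ((p -> ~r) -> p)) | ~q), u
2. [](((p -> ~r) -> ((p -> ~r) -> p)) | ~q), u
3. ((p -> ~r) -> ((p -> ~r) -> p)) | ~q, u
4. ~q, u
Accessibility: uRu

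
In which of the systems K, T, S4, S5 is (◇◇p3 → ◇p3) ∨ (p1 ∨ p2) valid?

S4-tableau for the negation ¬((◇◇p3 → ◇p3) ∨ (p1 ∨ p2)):
1. ¬((◇◇p3 → ◇p3) ∨ (p1 ∨ p2)), w0
2. ¬(◇◇p3 → ◇p3), w0   [¬∨-rule on 1]
3. ¬(p1 ∨ p2), w0   [¬∨-rule on 1]
4. ◇◇p3, w0   [¬→-rule on 2]
5. ¬◇p3, w0   [¬→-rule on 2]
6. ¬p1, w0   [¬∨-rule on 3]
7. ¬p2, w0   [¬∨-rule on 3]
8. ¬p3, w0   [¬◇-rule on 5 via w0Rw0]
9. ◇p3, w1   [◇-rule on 4: fresh world w1, w0Rw1]
10. ¬p3, w1   [¬◇-rule on 5 via w0Rw1]
11. p3, w2   [◇-rule on 9: fresh world w2, w1Rw2]
12. ¬p3, w2   [¬◇-rule on 5 via w0Rw2]
Accessibility: w0Rw0, w0Rw1, w0Rw2, w1Rw1, w1Rw2, w2Rw2
Branch closes: p3 and ¬p3 both at w2.
Every branch closes (one shown): valid in S4, hence also in S5 (every theorem of S4 is a theorem of S5).
T-tableau for the negation ¬((◇◇p3 → ◇p3) ∨ (p1 ∨ p2)):
1. ¬((◇◇p3 → ◇p3) ∨ (p1 ∨ p2)), w0
2. ¬(◇◇p3 → ◇p3), w0   [¬∨-rule on 1]
3. ¬(p1 ∨ p2), w0   [¬∨-rule on 1]
4. ◇◇p3, w0   [¬→-rule on 2]
5. ¬◇p3, w0   [¬→-rule on 2]
6. ¬p1, w0   [¬∨-rule on 3]
7. ¬p2, w0   [¬∨-rule on 3]
8. ¬p3, w0   [¬◇-rule on 5 via w0Rw0]
9. ◇p3, w1   [◇-rule on 4: fresh world w1, w0Rw1]
10. ¬p3, w1   [¬◇-rule on 5 via w0Rw1]
11. p3, w2   [◇-rule on 9: fresh world w2, w1Rw2]
Accessibility: w0Rw0, w0Rw1, w1Rw1, w1Rw2, w2Rw2
Complete open branch: countermodel on a T-frame, so not valid in T, nor in K (the same frame is also a K-frame).

S4, S5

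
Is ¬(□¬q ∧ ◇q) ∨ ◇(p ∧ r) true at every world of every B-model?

Tableau for the negation ¬(¬(□¬q ∧ ◇q) ∨ ◇(p ∧ r)):
1. ¬(¬(□¬q ∧ ◇q) ∨ ◇(p ∧ r)), w0
2. □¬q ∧ ◇q, w0   [¬∨-rule on 1]
3. ¬◇(p ∧ r), w0   [¬∨-rule on 1]
4. □¬q, w0   [∧-rule on 2]
5. ◇q, w0   [∧-rule on 2]
6. ¬(p ∧ r), w0   [¬◇-rule on 3 via w0Rw0]
7. ¬q, w0   [□-rule on 4 via w0Rw0]
8. ¬r, w0   [¬∧-rule on 6 (branches; this branch)]
9. q, w1   [◇-rule on 5: fresh world w1, w0Rw1]
10. ¬(p ∧ r), w1   [¬◇-rule on 3 via w0Rw1]
11. ¬q, w1   [□-rule on 4 via w0Rw1]
Accessibility: w0Rw0, w0Rw1, w1Rw0, w1Rw1
Branch closes: q and ¬q both at w1.
Every branch of the negation's tableau closes; the branch above is one of them.

Valid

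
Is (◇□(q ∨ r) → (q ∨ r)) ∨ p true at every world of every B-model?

Valid

Tableau for the negation ¬((◇□(q ∨ r) → (q ∨ r)) ∨ p):
1. ¬((◇□(q ∨ r) → (q ∨ r)) ∨ p), 0
2. ¬(◇□(q ∨ r) → (q ∨ r)), 0
3. ¬p, 0
4. ◇□(q ∨ r), 0
5. ¬(q ∨ r), 0
6. ¬q, 0
7. ¬r, 0
8. □(q ∨ r), 1
9. q ∨ r, 0
10. q ∨ r, 1
11. r, 0
Accessibility: 0R0, 0R1, 1R0, 1R1
Branch closes: r and ¬r both at 0.
Every branch of the negation's tableau closes; the branch above is one of them.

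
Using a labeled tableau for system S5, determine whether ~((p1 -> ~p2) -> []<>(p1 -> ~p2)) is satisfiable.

No, unsatisfiable

1. ~((p1 -> ~p2) -> []<>(p1 -> ~p2)), u
2. p1 -> ~p2, u
3. ~[]<>(p1 -> ~p2), u
4. ~p2, u
5. ~<>(p1 -> ~p2), v
6. ~(p1 -> ~p2), u
7. p1, u
8. p2, u
Accessibility: uRu, uRv, vRu, vRv
Branch closes: p2 and ~p2 both at u.
All branches of the tableau close; one closing branch shown above.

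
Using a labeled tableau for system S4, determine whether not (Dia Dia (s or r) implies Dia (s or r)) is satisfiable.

Unsatisfiable

1. not (Dia Dia (s or r) implies Dia (s or r)), w0
2. Dia Dia (s or r), w0
3. not Dia (s or r), w0
4. not (s or r), w0
5. not s, w0
6. not r, w0
7. Dia (s or r), w1
8. not (s or r), w1
9. not s, w1
10. not r, w1
11. s or r, w2
12. not (s or r), w2
13. not s, w2
14. not r, w2
15. r, w2
Accessibility: w0Rw0, w0Rw1, w0Rw2, w1Rw1, w1Rw2, w2Rw2
Branch closes: r and not r both at w2.
Every branch closes; the branch above is one of them.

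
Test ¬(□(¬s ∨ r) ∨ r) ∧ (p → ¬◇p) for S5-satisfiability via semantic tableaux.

Satisfiable

1. ¬(□(¬s ∨ r) ∨ r) ∧ (p → ¬◇p), w0
2. ¬(□(¬s ∨ r) ∨ r), w0
3. p → ¬◇p, w0
4. ¬□(¬s ∨ r), w0
5. ¬r, w0
6. ¬◇p, w0
7. ¬p, w0
8. ¬(¬s ∨ r), w1
9. s, w1
10. ¬r, w1
11. ¬p, w1
Accessibility: w0Rw0, w0Rw1, w1Rw0, w1Rw1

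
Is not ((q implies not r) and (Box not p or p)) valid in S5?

Tableau for the negation (q implies not r) and (Box not p or p):
1. (q implies not r) and (Box not p or p), 0
2. q implies not r, 0
3. Box not p or p, 0
4. not r, 0
5. p, 0
Accessibility: 0R0
The negation has an open branch (countermodel exists).

No, not valid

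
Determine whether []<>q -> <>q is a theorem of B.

Tableau for the negation ~([]<>q -> <>q):
1. ~([]<>q -> <>q), w0
2. []<>q, w0   [~->-rule on 1]
3. ~<>q, w0   [~->-rule on 1]
4. <>q, w0   [[]-rule on 2 via w0Rw0]
5. ~q, w0   [~<>-rule on 3 via w0Rw0]
6. q, w1   [<>-rule on 4: fresh world w1, w0Rw1]
7. <>q, w1   [[]-rule on 2 via w0Rw1]
8. ~q, w1   [~<>-rule on 3 via w0Rw1]
Accessibility: w0Rw0, w0Rw1, w1Rw0, w1Rw1
Branch closes: q and ~q both at w1.
All branches of the negation close; one closing branch shown above.

Valid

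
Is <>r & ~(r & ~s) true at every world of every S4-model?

Tableau for the negation ~(<>r & ~(r & ~s)):
1. ~(<>r & ~(r & ~s)), 0
2. r & ~s, 0   [~&-rule on 1 (branches; this branch)]
3. r, 0   [&-rule on 2]
4. ~s, 0   [&-rule on 2]
Accessibility: 0R0
The negation has an open branch (countermodel exists).

Not valid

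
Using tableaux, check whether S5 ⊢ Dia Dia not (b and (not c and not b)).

Valid

Tableau for the negation not Dia Dia not (b and (not c and not b)):
1. not Dia Dia not (b and (not c and not b)), u
2. not Dia not (b and (not c and not b)), u
3. b and (not c and not b), u
4. b, u
5. not c and not b, u
6. not c, u
7. not b, u
Accessibility: uRu
Branch closes: b and not b both at u.
All branches of the negation close; one closing branch shown above.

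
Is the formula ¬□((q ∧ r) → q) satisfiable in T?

1. ¬□((q ∧ r) → q), w0
2. ¬((q ∧ r) → q), w1
3. q ∧ r, w1
4. ¬q, w1
5. q, w1
6. r, w1
Accessibility: w0Rw0, w0Rw1, w1Rw1
Branch closes: q and ¬q both at w1.
Every branch closes; the branch above is one of them.

No, unsatisfiable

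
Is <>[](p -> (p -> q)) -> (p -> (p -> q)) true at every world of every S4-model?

Tableau for the negation ~(<>[](p -> (p -> q)) -> (p -> (p -> q))):
1. ~(<>[](p -> (p -> q)) -> (p -> (p -> q))), u
2. <>[](p -> (p -> q)), u
3. ~(p -> (p -> q)), u
4. p, u
5. ~(p -> q), u
6. ~q, u
7. [](p -> (p -> q)), v
8. p -> (p -> q), v
9. p -> q, v
10. q, v
Accessibility: uRu, uRv, vRv
The negation has an open branch (countermodel exists).

No, not valid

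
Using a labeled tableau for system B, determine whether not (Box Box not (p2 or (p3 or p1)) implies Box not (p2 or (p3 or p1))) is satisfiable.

Unsatisfiable (every branch closes)

1. not (Box Box not (p2 or (p3 or p1)) implies Box not (p2 or (p3 or p1))), u
2. Box Box not (p2 or (p3 or p1)), u
3. not Box not (p2 or (p3 or p1)), u
4. Box not (p2 or (p3 or p1)), u
5. not (p2 or (p3 or p1)), u
6. not p2, u
7. not (p3 or p1), u
8. not p3, u
9. not p1, u
10. p2 or (p3 or p1), v
11. Box not (p2 or (p3 or p1)), v
12. not (p2 or (p3 or p1)), v
13. not p2, v
14. not (p3 or p1), v
15. not p3, v
16. not p1, v
17. p3 or p1, v
18. p1, v
Accessibility: uRu, uRv, vRu, vRv
Branch closes: p1 and not p1 both at v.
Every branch closes; the branch above is one of them.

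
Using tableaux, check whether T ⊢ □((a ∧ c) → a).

Tableau for the negation ¬□((a ∧ c) → a):
1. ¬□((a ∧ c) → a), 0
2. ¬((a ∧ c) → a), 1   [¬□-rule on 1: fresh world 1, 0R1]
3. a ∧ c, 1   [¬→-rule on 2]
4. ¬a, 1   [¬→-rule on 2]
5. a, 1   [∧-rule on 3]
6. c, 1   [∧-rule on 3]
Accessibility: 0R0, 0R1, 1R1
Branch closes: a and ¬a both at 1.
Every branch of the negation's tableau closes; the branch above is one of them.

Yes, valid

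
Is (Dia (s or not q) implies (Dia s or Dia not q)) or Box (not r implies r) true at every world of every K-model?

Tableau for the negation not ((Dia (s or not q) implies (Dia s or Dia not q)) or Box (not r implies r)):
1. not ((Dia (s or not q) implies (Dia s or Dia not q)) or Box (not r implies r)), w0
2. not (Dia (s or not q) implies (Dia s or Dia not q)), w0   [neg-or-rule on 1]
3. not Box (not r implies r), w0   [neg-or-rule on 1]
4. Dia (s or not q), w0   [neg-implies-rule on 2]
5. not (Dia s or Dia not q), w0   [neg-implies-rule on 2]
6. not Dia s, w0   [neg-or-rule on 5]
7. not Dia not q, w0   [neg-or-rule on 5]
8. not (not r implies r), w1   [neg-Box-rule on 3: fresh world w1, w0Rw1]
9. not r, w1   [neg-implies-rule on 8]
10. not s, w1   [neg-Dia-rule on 6 via w0Rw1]
11. q, w1   [neg-Dia-rule on 7 via w0Rw1]
12. s or not q, w2   [Dia-rule on 4: fresh world w2, w0Rw2]
13. not s, w2   [neg-Dia-rule on 6 via w0Rw2]
14. q, w2   [neg-Dia-rule on 7 via w0Rw2]
15. not q, w2   [or-rule on 12 (branches; this branch)]
Accessibility: w0Rw1, w0Rw2
Branch closes: q and not q both at w2.
All branches of the negation close; one closing branch shown above.

Valid in K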